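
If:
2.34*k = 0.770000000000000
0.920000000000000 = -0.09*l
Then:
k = 0.33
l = -10.22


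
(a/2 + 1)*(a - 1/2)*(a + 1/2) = a^3/2 + a^2 - a/8 - 1/4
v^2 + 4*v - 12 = (v - 2)*(v + 6)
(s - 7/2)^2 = s^2 - 7*s + 49/4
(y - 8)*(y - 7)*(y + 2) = y^3 - 13*y^2 + 26*y + 112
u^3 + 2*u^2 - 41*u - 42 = (u - 6)*(u + 1)*(u + 7)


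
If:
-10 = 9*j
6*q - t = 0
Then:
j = -10/9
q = t/6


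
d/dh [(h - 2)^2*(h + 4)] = 3*h^2 - 12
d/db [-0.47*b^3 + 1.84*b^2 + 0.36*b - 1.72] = -1.41*b^2 + 3.68*b + 0.36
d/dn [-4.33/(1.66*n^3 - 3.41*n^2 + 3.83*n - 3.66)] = (21.5634*n^2 - 29.5306*n + 16.5839)/(1.66*n^3 - 3.41*n^2 + 3.83*n - 3.66)^2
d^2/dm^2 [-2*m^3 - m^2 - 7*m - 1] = -12*m - 2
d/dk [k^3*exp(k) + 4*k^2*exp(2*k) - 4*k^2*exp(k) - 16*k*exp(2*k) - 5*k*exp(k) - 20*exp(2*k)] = (k^3 + 8*k^2*exp(k) - k^2 - 24*k*exp(k) - 13*k - 56*exp(k) - 5)*exp(k)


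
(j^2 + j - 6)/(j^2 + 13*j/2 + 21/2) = 2*(j - 2)/(2*j + 7)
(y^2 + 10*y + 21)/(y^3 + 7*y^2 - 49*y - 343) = (y + 3)/(y^2 - 49)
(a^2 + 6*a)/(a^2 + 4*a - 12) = a/(a - 2)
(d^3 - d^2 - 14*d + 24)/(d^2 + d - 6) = (d^2 + d - 12)/(d + 3)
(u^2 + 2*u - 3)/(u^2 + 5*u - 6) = (u + 3)/(u + 6)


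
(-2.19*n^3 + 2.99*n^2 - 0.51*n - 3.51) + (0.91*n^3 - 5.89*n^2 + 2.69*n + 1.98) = -1.28*n^3 - 2.9*n^2 + 2.18*n - 1.53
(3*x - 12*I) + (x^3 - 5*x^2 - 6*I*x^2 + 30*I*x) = x^3 - 5*x^2 - 6*I*x^2 + 3*x + 30*I*x - 12*I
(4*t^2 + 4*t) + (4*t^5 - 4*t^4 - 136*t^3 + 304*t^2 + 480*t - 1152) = 4*t^5 - 4*t^4 - 136*t^3 + 308*t^2 + 484*t - 1152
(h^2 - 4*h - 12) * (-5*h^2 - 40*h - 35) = -5*h^4 - 20*h^3 + 185*h^2 + 620*h + 420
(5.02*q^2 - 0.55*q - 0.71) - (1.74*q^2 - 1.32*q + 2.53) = 3.28*q^2 + 0.77*q - 3.24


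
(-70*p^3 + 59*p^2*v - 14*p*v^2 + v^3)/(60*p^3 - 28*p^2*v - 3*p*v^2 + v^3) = (-35*p^2 + 12*p*v - v^2)/(30*p^2 + p*v - v^2)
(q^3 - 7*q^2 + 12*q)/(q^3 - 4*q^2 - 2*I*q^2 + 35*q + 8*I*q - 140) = q*(q - 3)/(q^2 - 2*I*q + 35)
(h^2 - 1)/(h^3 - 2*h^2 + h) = (h + 1)/(h*(h - 1))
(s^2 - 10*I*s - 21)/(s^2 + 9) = (s - 7*I)/(s + 3*I)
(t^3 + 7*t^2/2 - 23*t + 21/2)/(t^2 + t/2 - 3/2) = (2*t^3 + 7*t^2 - 46*t + 21)/(2*t^2 + t - 3)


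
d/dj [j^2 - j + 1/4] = 2*j - 1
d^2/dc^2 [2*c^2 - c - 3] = 4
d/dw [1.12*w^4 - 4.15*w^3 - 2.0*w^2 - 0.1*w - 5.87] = 4.48*w^3 - 12.45*w^2 - 4.0*w - 0.1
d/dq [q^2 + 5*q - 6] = 2*q + 5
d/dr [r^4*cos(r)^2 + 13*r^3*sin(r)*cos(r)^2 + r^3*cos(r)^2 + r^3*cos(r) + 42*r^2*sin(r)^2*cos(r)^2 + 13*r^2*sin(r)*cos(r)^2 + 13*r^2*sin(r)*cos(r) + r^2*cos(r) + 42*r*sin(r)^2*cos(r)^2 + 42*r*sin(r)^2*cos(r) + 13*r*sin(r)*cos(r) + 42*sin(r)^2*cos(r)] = -r^4*sin(2*r) - r^3*sin(r) - r^3*sin(2*r) + 13*r^3*cos(r)/4 + 2*r^3*cos(2*r) + 39*r^3*cos(3*r)/4 + 2*r^3 + 38*r^2*sin(r) + 21*r^2*sin(4*r) - 39*sqrt(2)*r^2*sin(r + pi/4)/2 + 39*sqrt(2)*r^2*sin(3*r + pi/4)/4 + 16*r^2*cos(r) + 29*r^2*cos(2*r)/2 + 39*sqrt(2)*r^2*cos(r + pi/4)/4 + 3*r^2/2 - 4*r*sin(r) + 13*r*sin(2*r) + 38*r*sin(3*r) + 21*r*sin(4*r) + 2*r*cos(r) - 21*r*cos(2*r)^2 + 13*r*cos(2*r) + 21*r - 21*sin(r)/2 + 13*sin(2*r)/2 + 63*sin(3*r)/2 + 21*cos(r)/2 - 21*cos(2*r)^2/2 - 21*cos(3*r)/2 + 21/2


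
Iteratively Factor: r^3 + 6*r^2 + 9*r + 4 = (r + 1)*(r^2 + 5*r + 4) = (r + 1)^2*(r + 4)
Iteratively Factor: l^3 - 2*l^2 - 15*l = (l - 5)*(l^2 + 3*l) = l*(l - 5)*(l + 3)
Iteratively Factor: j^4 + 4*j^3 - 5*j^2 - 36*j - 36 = (j + 2)*(j^3 + 2*j^2 - 9*j - 18) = (j + 2)*(j + 3)*(j^2 - j - 6) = (j + 2)^2*(j + 3)*(j - 3)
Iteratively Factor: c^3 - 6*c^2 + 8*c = (c - 2)*(c^2 - 4*c) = c*(c - 2)*(c - 4)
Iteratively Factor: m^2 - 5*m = (m - 5)*(m)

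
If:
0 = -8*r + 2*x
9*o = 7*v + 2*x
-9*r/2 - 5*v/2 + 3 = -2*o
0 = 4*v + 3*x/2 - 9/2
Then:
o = 87/188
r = 279/188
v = -207/188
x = 279/47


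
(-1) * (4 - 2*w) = 2*w - 4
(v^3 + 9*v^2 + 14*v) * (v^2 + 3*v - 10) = v^5 + 12*v^4 + 31*v^3 - 48*v^2 - 140*v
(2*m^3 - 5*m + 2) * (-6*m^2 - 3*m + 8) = -12*m^5 - 6*m^4 + 46*m^3 + 3*m^2 - 46*m + 16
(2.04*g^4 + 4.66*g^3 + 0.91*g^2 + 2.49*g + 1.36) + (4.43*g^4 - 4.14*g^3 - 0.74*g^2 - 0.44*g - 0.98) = 6.47*g^4 + 0.52*g^3 + 0.17*g^2 + 2.05*g + 0.38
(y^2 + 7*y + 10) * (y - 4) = y^3 + 3*y^2 - 18*y - 40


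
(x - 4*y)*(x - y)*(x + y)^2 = x^4 - 3*x^3*y - 5*x^2*y^2 + 3*x*y^3 + 4*y^4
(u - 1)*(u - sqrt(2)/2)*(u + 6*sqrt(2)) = u^3 - u^2 + 11*sqrt(2)*u^2/2 - 11*sqrt(2)*u/2 - 6*u + 6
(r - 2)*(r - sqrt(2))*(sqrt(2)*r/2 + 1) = sqrt(2)*r^3/2 - sqrt(2)*r^2 - sqrt(2)*r + 2*sqrt(2)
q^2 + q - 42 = (q - 6)*(q + 7)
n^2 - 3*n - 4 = (n - 4)*(n + 1)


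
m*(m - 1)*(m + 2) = m^3 + m^2 - 2*m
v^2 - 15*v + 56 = (v - 8)*(v - 7)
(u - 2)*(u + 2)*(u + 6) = u^3 + 6*u^2 - 4*u - 24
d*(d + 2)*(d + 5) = d^3 + 7*d^2 + 10*d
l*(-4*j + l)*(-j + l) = 4*j^2*l - 5*j*l^2 + l^3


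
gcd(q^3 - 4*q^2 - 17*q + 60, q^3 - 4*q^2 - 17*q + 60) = q^3 - 4*q^2 - 17*q + 60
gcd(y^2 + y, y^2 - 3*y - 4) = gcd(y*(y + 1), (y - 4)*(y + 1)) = y + 1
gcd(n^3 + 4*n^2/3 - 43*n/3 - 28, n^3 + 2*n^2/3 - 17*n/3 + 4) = n + 3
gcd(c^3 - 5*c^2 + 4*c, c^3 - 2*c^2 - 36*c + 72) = 1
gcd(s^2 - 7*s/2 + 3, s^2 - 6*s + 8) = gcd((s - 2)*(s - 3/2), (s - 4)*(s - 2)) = s - 2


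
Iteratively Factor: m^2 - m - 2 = (m + 1)*(m - 2)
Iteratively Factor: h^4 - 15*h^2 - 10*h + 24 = (h + 3)*(h^3 - 3*h^2 - 6*h + 8) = (h - 1)*(h + 3)*(h^2 - 2*h - 8) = (h - 1)*(h + 2)*(h + 3)*(h - 4)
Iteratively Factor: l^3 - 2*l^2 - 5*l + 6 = (l + 2)*(l^2 - 4*l + 3) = (l - 1)*(l + 2)*(l - 3)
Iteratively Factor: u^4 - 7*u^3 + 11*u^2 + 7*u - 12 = (u - 3)*(u^3 - 4*u^2 - u + 4) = (u - 4)*(u - 3)*(u^2 - 1) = (u - 4)*(u - 3)*(u + 1)*(u - 1)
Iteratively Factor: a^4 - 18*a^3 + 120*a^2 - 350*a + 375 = (a - 5)*(a^3 - 13*a^2 + 55*a - 75) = (a - 5)*(a - 3)*(a^2 - 10*a + 25) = (a - 5)^2*(a - 3)*(a - 5)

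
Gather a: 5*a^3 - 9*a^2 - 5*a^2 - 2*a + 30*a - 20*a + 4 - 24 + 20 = 5*a^3 - 14*a^2 + 8*a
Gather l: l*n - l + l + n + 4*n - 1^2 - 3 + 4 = l*n + 5*n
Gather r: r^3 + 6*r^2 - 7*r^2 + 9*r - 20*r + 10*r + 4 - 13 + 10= r^3 - r^2 - r + 1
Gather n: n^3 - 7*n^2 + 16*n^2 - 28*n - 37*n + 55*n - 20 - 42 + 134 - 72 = n^3 + 9*n^2 - 10*n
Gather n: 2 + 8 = 10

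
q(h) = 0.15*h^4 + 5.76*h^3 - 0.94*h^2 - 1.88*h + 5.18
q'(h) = 0.6*h^3 + 17.28*h^2 - 1.88*h - 1.88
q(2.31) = 71.09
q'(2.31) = 93.38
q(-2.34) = -64.87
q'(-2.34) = 89.45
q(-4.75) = -548.05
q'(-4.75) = 332.63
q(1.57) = 23.11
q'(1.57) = 40.08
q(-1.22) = -4.05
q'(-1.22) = 25.04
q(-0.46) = 5.29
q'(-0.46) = 2.58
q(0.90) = 7.02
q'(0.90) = 10.86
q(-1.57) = -15.56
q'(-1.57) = 41.34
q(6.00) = 1398.62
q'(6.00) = 738.52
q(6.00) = 1398.62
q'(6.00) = 738.52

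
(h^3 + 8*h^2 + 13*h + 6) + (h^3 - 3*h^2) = 2*h^3 + 5*h^2 + 13*h + 6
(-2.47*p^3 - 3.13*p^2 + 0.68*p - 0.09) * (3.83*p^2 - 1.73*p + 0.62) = -9.4601*p^5 - 7.7148*p^4 + 6.4879*p^3 - 3.4617*p^2 + 0.5773*p - 0.0558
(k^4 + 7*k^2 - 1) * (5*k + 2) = 5*k^5 + 2*k^4 + 35*k^3 + 14*k^2 - 5*k - 2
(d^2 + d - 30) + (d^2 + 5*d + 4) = 2*d^2 + 6*d - 26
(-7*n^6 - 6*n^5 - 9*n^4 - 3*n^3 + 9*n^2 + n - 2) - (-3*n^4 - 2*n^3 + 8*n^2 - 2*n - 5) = -7*n^6 - 6*n^5 - 6*n^4 - n^3 + n^2 + 3*n + 3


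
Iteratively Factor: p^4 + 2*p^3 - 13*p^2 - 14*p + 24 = (p - 1)*(p^3 + 3*p^2 - 10*p - 24) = (p - 3)*(p - 1)*(p^2 + 6*p + 8) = (p - 3)*(p - 1)*(p + 4)*(p + 2)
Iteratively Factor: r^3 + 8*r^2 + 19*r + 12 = (r + 3)*(r^2 + 5*r + 4) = (r + 1)*(r + 3)*(r + 4)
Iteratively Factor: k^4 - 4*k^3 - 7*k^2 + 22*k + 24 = (k + 2)*(k^3 - 6*k^2 + 5*k + 12) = (k + 1)*(k + 2)*(k^2 - 7*k + 12) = (k - 4)*(k + 1)*(k + 2)*(k - 3)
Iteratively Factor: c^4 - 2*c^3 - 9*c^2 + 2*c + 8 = (c - 4)*(c^3 + 2*c^2 - c - 2) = (c - 4)*(c + 1)*(c^2 + c - 2) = (c - 4)*(c - 1)*(c + 1)*(c + 2)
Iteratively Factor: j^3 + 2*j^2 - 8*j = (j + 4)*(j^2 - 2*j) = (j - 2)*(j + 4)*(j)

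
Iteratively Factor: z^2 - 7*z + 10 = (z - 5)*(z - 2)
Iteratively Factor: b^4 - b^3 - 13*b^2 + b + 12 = (b - 1)*(b^3 - 13*b - 12) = (b - 1)*(b + 3)*(b^2 - 3*b - 4) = (b - 4)*(b - 1)*(b + 3)*(b + 1)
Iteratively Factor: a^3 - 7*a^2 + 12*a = (a - 4)*(a^2 - 3*a) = a*(a - 4)*(a - 3)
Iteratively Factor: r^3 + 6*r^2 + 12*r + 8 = (r + 2)*(r^2 + 4*r + 4) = (r + 2)^2*(r + 2)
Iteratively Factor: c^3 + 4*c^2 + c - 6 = (c + 3)*(c^2 + c - 2) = (c + 2)*(c + 3)*(c - 1)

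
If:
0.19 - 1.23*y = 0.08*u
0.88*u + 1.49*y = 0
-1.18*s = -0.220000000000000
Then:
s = 0.19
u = -0.29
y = 0.17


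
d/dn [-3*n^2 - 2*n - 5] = -6*n - 2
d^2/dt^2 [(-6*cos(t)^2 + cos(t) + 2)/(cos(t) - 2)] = 2*(3*sin(t)^4 - 52*sin(t)^2 - 35*cos(t)/2 - 9*cos(3*t)/2 + 29)/(cos(t) - 2)^3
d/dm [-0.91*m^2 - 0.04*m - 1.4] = -1.82*m - 0.04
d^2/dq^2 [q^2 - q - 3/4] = 2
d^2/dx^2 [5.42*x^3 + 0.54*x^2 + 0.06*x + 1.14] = 32.52*x + 1.08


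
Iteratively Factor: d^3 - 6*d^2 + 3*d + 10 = (d - 5)*(d^2 - d - 2) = (d - 5)*(d + 1)*(d - 2)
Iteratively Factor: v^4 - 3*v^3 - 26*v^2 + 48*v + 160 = (v - 5)*(v^3 + 2*v^2 - 16*v - 32) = (v - 5)*(v + 4)*(v^2 - 2*v - 8) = (v - 5)*(v + 2)*(v + 4)*(v - 4)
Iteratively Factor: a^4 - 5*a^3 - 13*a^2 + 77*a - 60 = (a + 4)*(a^3 - 9*a^2 + 23*a - 15) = (a - 1)*(a + 4)*(a^2 - 8*a + 15) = (a - 5)*(a - 1)*(a + 4)*(a - 3)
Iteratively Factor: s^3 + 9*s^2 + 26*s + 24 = (s + 2)*(s^2 + 7*s + 12) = (s + 2)*(s + 3)*(s + 4)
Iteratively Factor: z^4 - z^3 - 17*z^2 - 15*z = (z - 5)*(z^3 + 4*z^2 + 3*z) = (z - 5)*(z + 3)*(z^2 + z) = z*(z - 5)*(z + 3)*(z + 1)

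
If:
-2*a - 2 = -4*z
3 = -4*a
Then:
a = -3/4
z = 1/8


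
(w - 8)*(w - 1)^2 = w^3 - 10*w^2 + 17*w - 8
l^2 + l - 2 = (l - 1)*(l + 2)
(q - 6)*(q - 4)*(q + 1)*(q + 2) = q^4 - 7*q^3 - 4*q^2 + 52*q + 48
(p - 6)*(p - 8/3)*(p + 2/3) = p^3 - 8*p^2 + 92*p/9 + 32/3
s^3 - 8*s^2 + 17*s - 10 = (s - 5)*(s - 2)*(s - 1)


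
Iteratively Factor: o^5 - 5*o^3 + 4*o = (o - 2)*(o^4 + 2*o^3 - o^2 - 2*o) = o*(o - 2)*(o^3 + 2*o^2 - o - 2) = o*(o - 2)*(o - 1)*(o^2 + 3*o + 2) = o*(o - 2)*(o - 1)*(o + 2)*(o + 1)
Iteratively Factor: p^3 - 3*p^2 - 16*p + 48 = (p - 4)*(p^2 + p - 12) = (p - 4)*(p - 3)*(p + 4)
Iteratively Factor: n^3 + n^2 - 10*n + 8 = (n - 2)*(n^2 + 3*n - 4) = (n - 2)*(n + 4)*(n - 1)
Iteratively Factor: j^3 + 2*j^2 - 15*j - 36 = (j - 4)*(j^2 + 6*j + 9) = (j - 4)*(j + 3)*(j + 3)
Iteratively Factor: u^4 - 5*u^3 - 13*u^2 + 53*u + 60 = (u - 5)*(u^3 - 13*u - 12) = (u - 5)*(u + 3)*(u^2 - 3*u - 4) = (u - 5)*(u - 4)*(u + 3)*(u + 1)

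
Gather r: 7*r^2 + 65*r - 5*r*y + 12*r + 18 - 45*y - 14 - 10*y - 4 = 7*r^2 + r*(77 - 5*y) - 55*y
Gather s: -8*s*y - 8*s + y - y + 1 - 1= s*(-8*y - 8)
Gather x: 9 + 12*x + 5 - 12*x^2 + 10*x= -12*x^2 + 22*x + 14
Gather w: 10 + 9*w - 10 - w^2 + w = -w^2 + 10*w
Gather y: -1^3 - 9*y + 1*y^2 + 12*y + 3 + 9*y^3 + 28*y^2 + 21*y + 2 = 9*y^3 + 29*y^2 + 24*y + 4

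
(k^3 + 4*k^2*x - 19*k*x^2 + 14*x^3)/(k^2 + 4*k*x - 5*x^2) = (k^2 + 5*k*x - 14*x^2)/(k + 5*x)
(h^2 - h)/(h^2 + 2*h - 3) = h/(h + 3)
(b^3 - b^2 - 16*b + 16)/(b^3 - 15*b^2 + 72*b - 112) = (b^2 + 3*b - 4)/(b^2 - 11*b + 28)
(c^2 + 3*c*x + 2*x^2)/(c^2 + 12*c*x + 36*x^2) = (c^2 + 3*c*x + 2*x^2)/(c^2 + 12*c*x + 36*x^2)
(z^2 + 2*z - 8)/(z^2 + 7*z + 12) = (z - 2)/(z + 3)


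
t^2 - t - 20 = (t - 5)*(t + 4)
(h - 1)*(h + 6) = h^2 + 5*h - 6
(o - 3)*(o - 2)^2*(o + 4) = o^4 - 3*o^3 - 12*o^2 + 52*o - 48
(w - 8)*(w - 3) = w^2 - 11*w + 24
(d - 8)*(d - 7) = d^2 - 15*d + 56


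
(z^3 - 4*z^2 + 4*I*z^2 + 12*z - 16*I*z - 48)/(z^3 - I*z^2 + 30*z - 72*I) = (z^2 - 2*z*(2 + I) + 8*I)/(z^2 - 7*I*z - 12)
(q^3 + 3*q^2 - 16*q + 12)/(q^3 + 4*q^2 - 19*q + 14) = (q + 6)/(q + 7)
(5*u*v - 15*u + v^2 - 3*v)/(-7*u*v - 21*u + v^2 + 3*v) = (-5*u*v + 15*u - v^2 + 3*v)/(7*u*v + 21*u - v^2 - 3*v)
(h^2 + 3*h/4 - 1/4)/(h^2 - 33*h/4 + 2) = (h + 1)/(h - 8)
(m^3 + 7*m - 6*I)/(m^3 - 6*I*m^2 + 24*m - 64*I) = (m^2 + 2*I*m + 3)/(m^2 - 4*I*m + 32)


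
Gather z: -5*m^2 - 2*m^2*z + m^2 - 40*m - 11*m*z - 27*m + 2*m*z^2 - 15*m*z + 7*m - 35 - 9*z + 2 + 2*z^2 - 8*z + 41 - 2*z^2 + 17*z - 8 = -4*m^2 + 2*m*z^2 - 60*m + z*(-2*m^2 - 26*m)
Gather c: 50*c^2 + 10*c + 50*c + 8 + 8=50*c^2 + 60*c + 16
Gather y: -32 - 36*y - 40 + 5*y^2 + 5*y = 5*y^2 - 31*y - 72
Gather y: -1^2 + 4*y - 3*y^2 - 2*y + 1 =-3*y^2 + 2*y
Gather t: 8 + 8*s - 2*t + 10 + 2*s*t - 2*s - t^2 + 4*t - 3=6*s - t^2 + t*(2*s + 2) + 15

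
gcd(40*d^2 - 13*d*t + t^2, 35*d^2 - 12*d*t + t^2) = -5*d + t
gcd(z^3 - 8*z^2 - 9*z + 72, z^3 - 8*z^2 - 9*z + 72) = z^3 - 8*z^2 - 9*z + 72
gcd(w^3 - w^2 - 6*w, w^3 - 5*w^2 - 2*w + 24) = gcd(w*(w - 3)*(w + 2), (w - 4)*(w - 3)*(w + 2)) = w^2 - w - 6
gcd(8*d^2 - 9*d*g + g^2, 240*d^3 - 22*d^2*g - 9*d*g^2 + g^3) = 8*d - g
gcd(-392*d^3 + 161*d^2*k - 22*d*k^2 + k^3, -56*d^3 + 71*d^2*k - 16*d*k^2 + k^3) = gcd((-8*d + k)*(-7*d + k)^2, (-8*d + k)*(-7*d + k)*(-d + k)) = 56*d^2 - 15*d*k + k^2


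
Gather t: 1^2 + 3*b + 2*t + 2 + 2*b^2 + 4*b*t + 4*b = 2*b^2 + 7*b + t*(4*b + 2) + 3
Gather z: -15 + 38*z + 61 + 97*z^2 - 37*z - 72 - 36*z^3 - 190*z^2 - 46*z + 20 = -36*z^3 - 93*z^2 - 45*z - 6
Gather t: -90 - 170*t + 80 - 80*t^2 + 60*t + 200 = -80*t^2 - 110*t + 190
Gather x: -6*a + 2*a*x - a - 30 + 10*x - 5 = -7*a + x*(2*a + 10) - 35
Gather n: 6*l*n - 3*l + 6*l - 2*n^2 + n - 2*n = 3*l - 2*n^2 + n*(6*l - 1)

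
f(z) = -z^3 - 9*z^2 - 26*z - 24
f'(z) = -3*z^2 - 18*z - 26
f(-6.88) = 54.53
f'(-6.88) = -44.16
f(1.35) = -77.96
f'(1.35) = -55.77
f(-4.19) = 0.50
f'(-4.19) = -3.25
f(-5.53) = 13.66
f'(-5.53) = -18.20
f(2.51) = -161.77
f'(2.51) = -90.08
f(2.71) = -180.46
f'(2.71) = -96.81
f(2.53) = -163.58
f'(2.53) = -90.74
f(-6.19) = 29.27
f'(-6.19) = -29.53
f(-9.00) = 210.00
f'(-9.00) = -107.00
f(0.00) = -24.00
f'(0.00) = -26.00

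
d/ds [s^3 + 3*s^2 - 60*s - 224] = 3*s^2 + 6*s - 60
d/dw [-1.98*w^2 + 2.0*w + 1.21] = 2.0 - 3.96*w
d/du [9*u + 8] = 9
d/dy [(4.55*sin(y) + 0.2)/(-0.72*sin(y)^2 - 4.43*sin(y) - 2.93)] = (3.276*sin(y)^2 + 0.288*sin(y) - 12.4455)*cos(y)/(0.5184*sin(y)^4 + 6.3792*sin(y)^3 + 23.8441*sin(y)^2 + 25.9598*sin(y) + 8.5849)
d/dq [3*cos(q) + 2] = -3*sin(q)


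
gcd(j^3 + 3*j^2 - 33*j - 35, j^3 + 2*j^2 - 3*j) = 1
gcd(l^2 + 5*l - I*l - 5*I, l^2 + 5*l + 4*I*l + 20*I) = l + 5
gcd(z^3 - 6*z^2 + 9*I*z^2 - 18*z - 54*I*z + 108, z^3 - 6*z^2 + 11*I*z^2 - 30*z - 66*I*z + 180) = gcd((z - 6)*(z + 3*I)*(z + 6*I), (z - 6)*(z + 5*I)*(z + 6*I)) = z^2 + z*(-6 + 6*I) - 36*I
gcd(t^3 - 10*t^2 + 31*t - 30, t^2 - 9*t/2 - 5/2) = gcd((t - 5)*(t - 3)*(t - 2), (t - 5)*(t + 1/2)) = t - 5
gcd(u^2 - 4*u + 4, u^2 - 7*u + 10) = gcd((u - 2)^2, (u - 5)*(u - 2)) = u - 2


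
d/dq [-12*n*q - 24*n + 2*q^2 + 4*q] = -12*n + 4*q + 4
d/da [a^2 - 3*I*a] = 2*a - 3*I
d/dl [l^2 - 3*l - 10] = 2*l - 3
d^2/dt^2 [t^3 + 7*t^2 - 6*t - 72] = 6*t + 14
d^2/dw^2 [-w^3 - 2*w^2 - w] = -6*w - 4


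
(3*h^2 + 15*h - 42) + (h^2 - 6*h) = 4*h^2 + 9*h - 42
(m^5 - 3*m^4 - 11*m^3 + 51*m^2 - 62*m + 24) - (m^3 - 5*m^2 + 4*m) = m^5 - 3*m^4 - 12*m^3 + 56*m^2 - 66*m + 24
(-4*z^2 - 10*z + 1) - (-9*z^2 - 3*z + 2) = 5*z^2 - 7*z - 1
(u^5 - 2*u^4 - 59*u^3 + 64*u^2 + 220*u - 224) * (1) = u^5 - 2*u^4 - 59*u^3 + 64*u^2 + 220*u - 224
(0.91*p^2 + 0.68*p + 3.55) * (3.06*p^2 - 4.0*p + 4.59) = 2.7846*p^4 - 1.5592*p^3 + 12.3199*p^2 - 11.0788*p + 16.2945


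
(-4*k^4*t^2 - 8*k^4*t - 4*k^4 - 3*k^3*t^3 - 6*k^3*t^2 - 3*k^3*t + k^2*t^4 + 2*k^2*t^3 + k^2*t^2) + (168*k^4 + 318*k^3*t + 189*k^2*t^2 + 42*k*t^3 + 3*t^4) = -4*k^4*t^2 - 8*k^4*t + 164*k^4 - 3*k^3*t^3 - 6*k^3*t^2 + 315*k^3*t + k^2*t^4 + 2*k^2*t^3 + 190*k^2*t^2 + 42*k*t^3 + 3*t^4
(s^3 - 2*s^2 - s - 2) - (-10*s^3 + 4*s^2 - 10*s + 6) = 11*s^3 - 6*s^2 + 9*s - 8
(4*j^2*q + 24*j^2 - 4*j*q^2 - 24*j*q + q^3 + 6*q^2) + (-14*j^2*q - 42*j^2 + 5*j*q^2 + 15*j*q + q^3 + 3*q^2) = -10*j^2*q - 18*j^2 + j*q^2 - 9*j*q + 2*q^3 + 9*q^2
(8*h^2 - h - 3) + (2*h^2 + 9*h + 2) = 10*h^2 + 8*h - 1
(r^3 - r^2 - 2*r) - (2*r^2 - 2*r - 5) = r^3 - 3*r^2 + 5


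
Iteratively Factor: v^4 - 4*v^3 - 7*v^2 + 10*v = (v + 2)*(v^3 - 6*v^2 + 5*v) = (v - 1)*(v + 2)*(v^2 - 5*v) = v*(v - 1)*(v + 2)*(v - 5)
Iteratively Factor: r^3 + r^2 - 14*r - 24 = (r + 3)*(r^2 - 2*r - 8) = (r - 4)*(r + 3)*(r + 2)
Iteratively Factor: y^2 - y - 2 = (y + 1)*(y - 2)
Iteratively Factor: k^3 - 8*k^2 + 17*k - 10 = (k - 5)*(k^2 - 3*k + 2) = (k - 5)*(k - 1)*(k - 2)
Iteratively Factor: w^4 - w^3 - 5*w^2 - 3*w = (w)*(w^3 - w^2 - 5*w - 3) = w*(w - 3)*(w^2 + 2*w + 1) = w*(w - 3)*(w + 1)*(w + 1)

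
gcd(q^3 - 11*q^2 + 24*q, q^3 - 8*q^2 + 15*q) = q^2 - 3*q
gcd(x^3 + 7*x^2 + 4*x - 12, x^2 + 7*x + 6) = x + 6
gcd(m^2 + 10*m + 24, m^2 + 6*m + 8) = m + 4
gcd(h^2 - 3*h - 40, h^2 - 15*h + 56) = h - 8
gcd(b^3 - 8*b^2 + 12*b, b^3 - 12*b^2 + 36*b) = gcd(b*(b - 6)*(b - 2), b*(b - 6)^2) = b^2 - 6*b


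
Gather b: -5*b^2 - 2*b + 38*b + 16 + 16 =-5*b^2 + 36*b + 32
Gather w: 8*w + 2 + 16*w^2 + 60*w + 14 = 16*w^2 + 68*w + 16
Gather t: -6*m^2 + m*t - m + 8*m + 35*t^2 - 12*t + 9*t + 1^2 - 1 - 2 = -6*m^2 + 7*m + 35*t^2 + t*(m - 3) - 2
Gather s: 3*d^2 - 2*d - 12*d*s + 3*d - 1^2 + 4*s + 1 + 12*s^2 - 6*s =3*d^2 + d + 12*s^2 + s*(-12*d - 2)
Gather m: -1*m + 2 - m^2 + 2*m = -m^2 + m + 2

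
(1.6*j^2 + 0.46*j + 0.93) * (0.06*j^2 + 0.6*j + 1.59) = 0.096*j^4 + 0.9876*j^3 + 2.8758*j^2 + 1.2894*j + 1.4787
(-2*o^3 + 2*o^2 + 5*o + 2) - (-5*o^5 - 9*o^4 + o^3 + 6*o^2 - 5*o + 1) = 5*o^5 + 9*o^4 - 3*o^3 - 4*o^2 + 10*o + 1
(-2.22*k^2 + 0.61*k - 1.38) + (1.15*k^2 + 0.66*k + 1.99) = -1.07*k^2 + 1.27*k + 0.61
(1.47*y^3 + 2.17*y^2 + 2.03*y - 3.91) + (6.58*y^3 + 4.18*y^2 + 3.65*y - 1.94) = 8.05*y^3 + 6.35*y^2 + 5.68*y - 5.85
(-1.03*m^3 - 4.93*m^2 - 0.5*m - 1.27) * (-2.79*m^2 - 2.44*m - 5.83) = 2.8737*m^5 + 16.2679*m^4 + 19.4291*m^3 + 33.5052*m^2 + 6.0138*m + 7.4041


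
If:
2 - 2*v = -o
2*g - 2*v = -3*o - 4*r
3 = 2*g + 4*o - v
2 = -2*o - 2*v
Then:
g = 13/3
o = -4/3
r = -1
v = 1/3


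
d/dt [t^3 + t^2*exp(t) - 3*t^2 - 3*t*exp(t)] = t^2*exp(t) + 3*t^2 - t*exp(t) - 6*t - 3*exp(t)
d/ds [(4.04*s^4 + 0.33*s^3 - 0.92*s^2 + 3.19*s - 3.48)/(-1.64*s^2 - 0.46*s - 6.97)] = (-13.2512*s^5 - 6.1164*s^4 - 112.9388*s^3 - 1.2455*s^2 + 1.4104*s - 23.8351)/(2.6896*s^4 + 1.5088*s^3 + 23.0732*s^2 + 6.4124*s + 48.5809)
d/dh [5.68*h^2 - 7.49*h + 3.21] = 11.36*h - 7.49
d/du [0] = 0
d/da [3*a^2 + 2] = 6*a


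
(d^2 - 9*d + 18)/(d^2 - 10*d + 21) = (d - 6)/(d - 7)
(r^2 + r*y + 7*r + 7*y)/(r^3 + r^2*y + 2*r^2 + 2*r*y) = (r + 7)/(r*(r + 2))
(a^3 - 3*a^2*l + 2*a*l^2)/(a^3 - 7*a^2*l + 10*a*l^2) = (a - l)/(a - 5*l)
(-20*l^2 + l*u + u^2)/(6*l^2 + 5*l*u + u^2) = (-20*l^2 + l*u + u^2)/(6*l^2 + 5*l*u + u^2)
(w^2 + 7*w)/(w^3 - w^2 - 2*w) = (w + 7)/(w^2 - w - 2)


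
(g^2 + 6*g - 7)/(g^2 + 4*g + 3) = (g^2 + 6*g - 7)/(g^2 + 4*g + 3)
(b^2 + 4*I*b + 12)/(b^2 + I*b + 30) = (b - 2*I)/(b - 5*I)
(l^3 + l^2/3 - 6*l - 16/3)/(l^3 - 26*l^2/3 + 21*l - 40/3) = (l^2 + 3*l + 2)/(l^2 - 6*l + 5)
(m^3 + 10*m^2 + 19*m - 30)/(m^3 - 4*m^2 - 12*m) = (-m^3 - 10*m^2 - 19*m + 30)/(m*(-m^2 + 4*m + 12))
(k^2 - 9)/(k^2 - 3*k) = (k + 3)/k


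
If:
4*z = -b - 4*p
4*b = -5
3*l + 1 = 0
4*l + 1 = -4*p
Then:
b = -5/4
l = -1/3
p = 1/12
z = 11/48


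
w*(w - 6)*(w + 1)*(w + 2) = w^4 - 3*w^3 - 16*w^2 - 12*w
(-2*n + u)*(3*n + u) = -6*n^2 + n*u + u^2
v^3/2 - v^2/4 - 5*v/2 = v*(v/2 + 1)*(v - 5/2)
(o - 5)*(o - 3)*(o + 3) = o^3 - 5*o^2 - 9*o + 45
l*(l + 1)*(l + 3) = l^3 + 4*l^2 + 3*l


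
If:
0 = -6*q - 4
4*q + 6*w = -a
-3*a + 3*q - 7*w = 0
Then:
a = -92/33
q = -2/3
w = 10/11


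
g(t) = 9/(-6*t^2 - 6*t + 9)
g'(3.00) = 0.10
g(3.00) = -0.14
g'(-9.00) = -0.00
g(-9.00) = -0.02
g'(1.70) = 0.69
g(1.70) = -0.49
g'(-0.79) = -0.31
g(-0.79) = 0.90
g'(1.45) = 1.39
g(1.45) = -0.73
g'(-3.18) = -0.27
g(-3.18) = -0.28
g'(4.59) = 0.03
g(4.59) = -0.06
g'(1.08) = 8.51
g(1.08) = -2.01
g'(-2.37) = -1.84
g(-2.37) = -0.86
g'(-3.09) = -0.32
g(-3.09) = -0.30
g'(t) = 9*(12*t + 6)/(-6*t^2 - 6*t + 9)^2 = 6*(2*t + 1)/(2*t^2 + 2*t - 3)^2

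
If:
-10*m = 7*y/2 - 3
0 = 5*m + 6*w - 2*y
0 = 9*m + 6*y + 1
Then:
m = 43/57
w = -121/114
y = -74/57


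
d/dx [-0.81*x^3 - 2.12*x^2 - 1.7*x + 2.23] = -2.43*x^2 - 4.24*x - 1.7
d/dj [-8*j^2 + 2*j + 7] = 2 - 16*j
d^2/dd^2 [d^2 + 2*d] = 2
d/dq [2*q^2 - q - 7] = 4*q - 1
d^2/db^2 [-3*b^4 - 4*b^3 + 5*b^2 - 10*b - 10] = -36*b^2 - 24*b + 10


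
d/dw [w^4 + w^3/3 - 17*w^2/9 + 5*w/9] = 4*w^3 + w^2 - 34*w/9 + 5/9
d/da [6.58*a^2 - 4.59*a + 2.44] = 13.16*a - 4.59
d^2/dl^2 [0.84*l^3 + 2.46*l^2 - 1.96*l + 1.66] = 5.04*l + 4.92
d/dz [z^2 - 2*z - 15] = 2*z - 2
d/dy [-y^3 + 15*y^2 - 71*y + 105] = -3*y^2 + 30*y - 71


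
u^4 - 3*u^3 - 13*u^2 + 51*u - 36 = (u - 3)^2*(u - 1)*(u + 4)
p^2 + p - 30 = (p - 5)*(p + 6)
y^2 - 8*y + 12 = (y - 6)*(y - 2)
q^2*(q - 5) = q^3 - 5*q^2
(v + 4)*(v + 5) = v^2 + 9*v + 20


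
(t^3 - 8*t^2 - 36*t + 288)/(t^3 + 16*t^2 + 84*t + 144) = (t^2 - 14*t + 48)/(t^2 + 10*t + 24)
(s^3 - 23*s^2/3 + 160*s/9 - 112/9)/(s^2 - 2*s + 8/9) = (3*s^2 - 19*s + 28)/(3*s - 2)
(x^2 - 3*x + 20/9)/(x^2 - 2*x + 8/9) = (3*x - 5)/(3*x - 2)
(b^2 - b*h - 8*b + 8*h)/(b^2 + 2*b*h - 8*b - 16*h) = (b - h)/(b + 2*h)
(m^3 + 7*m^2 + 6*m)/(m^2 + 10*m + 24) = m*(m + 1)/(m + 4)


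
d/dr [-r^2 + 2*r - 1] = 2 - 2*r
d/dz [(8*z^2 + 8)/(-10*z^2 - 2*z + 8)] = 4*(-z^2 + 18*z + 1)/(25*z^4 + 10*z^3 - 39*z^2 - 8*z + 16)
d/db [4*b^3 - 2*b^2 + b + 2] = 12*b^2 - 4*b + 1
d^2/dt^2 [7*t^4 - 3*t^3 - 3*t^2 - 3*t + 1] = 84*t^2 - 18*t - 6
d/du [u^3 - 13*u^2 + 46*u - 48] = 3*u^2 - 26*u + 46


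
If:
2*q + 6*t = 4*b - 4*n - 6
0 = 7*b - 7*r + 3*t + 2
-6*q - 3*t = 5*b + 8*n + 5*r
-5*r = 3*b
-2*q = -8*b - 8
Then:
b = -5/129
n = -691/258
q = 496/129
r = 1/43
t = -202/387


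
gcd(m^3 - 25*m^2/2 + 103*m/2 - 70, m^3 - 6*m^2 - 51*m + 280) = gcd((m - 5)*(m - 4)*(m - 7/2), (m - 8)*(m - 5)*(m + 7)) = m - 5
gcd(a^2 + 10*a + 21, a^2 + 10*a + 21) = a^2 + 10*a + 21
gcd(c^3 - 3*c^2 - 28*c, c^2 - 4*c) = c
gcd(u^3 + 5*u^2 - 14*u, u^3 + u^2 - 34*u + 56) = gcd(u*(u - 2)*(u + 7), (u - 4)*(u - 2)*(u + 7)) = u^2 + 5*u - 14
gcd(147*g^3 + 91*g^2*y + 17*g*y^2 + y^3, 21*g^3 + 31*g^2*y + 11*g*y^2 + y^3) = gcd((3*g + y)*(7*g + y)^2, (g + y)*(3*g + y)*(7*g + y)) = 21*g^2 + 10*g*y + y^2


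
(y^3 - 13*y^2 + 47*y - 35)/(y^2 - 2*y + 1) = (y^2 - 12*y + 35)/(y - 1)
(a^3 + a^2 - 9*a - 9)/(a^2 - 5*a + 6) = (a^2 + 4*a + 3)/(a - 2)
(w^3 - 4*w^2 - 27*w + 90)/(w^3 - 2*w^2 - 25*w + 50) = (w^2 - 9*w + 18)/(w^2 - 7*w + 10)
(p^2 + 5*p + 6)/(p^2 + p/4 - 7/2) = 4*(p + 3)/(4*p - 7)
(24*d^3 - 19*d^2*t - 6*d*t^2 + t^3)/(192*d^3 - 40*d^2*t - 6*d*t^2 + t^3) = (-3*d^2 + 2*d*t + t^2)/(-24*d^2 + 2*d*t + t^2)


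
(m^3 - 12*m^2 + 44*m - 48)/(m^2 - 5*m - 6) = (m^2 - 6*m + 8)/(m + 1)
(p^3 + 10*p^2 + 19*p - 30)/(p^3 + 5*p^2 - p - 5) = (p + 6)/(p + 1)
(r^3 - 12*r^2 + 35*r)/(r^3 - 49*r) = (r - 5)/(r + 7)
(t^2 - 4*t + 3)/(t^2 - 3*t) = (t - 1)/t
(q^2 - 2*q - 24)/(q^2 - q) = (q^2 - 2*q - 24)/(q*(q - 1))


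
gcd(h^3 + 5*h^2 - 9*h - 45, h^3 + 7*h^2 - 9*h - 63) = h^2 - 9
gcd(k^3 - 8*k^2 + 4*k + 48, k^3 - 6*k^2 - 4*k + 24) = k^2 - 4*k - 12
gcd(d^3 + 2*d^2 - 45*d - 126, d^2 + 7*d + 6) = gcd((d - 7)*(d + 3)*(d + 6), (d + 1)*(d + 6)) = d + 6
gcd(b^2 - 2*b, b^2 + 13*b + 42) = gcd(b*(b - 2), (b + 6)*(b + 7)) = 1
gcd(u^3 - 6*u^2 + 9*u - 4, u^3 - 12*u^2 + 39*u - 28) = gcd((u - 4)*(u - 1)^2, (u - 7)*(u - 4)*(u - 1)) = u^2 - 5*u + 4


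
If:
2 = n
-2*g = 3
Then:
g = -3/2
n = 2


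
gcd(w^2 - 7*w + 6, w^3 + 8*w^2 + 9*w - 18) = w - 1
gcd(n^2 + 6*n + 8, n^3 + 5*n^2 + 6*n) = n + 2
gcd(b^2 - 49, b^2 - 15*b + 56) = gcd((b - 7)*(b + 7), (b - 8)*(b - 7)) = b - 7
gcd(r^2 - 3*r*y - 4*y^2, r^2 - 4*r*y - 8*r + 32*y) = -r + 4*y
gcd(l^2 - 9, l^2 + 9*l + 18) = l + 3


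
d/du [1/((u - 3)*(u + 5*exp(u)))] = ((3 - u)*(u + 5*exp(u)) - (u - 3)^2*(5*exp(u) + 1))/((u - 3)^3*(u + 5*exp(u))^2)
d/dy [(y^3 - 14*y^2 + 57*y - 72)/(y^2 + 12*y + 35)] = (y^4 + 24*y^3 - 120*y^2 - 836*y + 2859)/(y^4 + 24*y^3 + 214*y^2 + 840*y + 1225)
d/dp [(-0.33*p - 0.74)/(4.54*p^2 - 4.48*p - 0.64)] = (1.4982*p^2 + 6.7192*p - 3.104)/(20.6116*p^4 - 40.6784*p^3 + 14.2592*p^2 + 5.7344*p + 0.4096)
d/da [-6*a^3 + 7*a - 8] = 7 - 18*a^2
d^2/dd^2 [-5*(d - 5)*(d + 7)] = -10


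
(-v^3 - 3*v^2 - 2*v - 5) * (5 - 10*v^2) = 10*v^5 + 30*v^4 + 15*v^3 + 35*v^2 - 10*v - 25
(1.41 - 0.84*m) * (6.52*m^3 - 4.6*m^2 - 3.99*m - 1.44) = -5.4768*m^4 + 13.0572*m^3 - 3.1344*m^2 - 4.4163*m - 2.0304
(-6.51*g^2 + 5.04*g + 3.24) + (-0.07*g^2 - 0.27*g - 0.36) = -6.58*g^2 + 4.77*g + 2.88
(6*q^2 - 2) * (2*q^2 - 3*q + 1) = 12*q^4 - 18*q^3 + 2*q^2 + 6*q - 2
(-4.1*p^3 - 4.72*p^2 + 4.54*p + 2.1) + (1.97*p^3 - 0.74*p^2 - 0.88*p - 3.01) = -2.13*p^3 - 5.46*p^2 + 3.66*p - 0.91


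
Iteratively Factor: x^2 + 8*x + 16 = (x + 4)*(x + 4)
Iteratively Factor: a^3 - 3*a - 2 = (a + 1)*(a^2 - a - 2) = (a - 2)*(a + 1)*(a + 1)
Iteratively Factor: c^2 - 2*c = (c - 2)*(c)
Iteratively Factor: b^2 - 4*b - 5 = (b - 5)*(b + 1)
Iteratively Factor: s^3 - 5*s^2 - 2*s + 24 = (s - 3)*(s^2 - 2*s - 8) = (s - 3)*(s + 2)*(s - 4)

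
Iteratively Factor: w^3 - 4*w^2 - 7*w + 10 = (w - 5)*(w^2 + w - 2) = (w - 5)*(w - 1)*(w + 2)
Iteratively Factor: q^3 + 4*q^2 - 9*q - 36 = (q - 3)*(q^2 + 7*q + 12) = (q - 3)*(q + 3)*(q + 4)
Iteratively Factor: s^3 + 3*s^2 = (s + 3)*(s^2) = s*(s + 3)*(s)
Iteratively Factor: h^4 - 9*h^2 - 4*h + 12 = (h - 3)*(h^3 + 3*h^2 - 4) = (h - 3)*(h + 2)*(h^2 + h - 2) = (h - 3)*(h + 2)^2*(h - 1)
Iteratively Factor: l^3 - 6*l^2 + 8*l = (l)*(l^2 - 6*l + 8) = l*(l - 4)*(l - 2)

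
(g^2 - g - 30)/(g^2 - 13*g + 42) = (g + 5)/(g - 7)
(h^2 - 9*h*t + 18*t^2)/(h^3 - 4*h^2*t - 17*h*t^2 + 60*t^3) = (-h + 6*t)/(-h^2 + h*t + 20*t^2)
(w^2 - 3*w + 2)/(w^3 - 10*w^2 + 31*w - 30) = (w - 1)/(w^2 - 8*w + 15)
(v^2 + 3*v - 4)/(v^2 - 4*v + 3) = (v + 4)/(v - 3)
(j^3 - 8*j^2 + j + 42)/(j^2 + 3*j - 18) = (j^2 - 5*j - 14)/(j + 6)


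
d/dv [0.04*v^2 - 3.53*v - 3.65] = 0.08*v - 3.53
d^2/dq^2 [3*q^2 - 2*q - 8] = 6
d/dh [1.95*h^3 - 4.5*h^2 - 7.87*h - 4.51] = 5.85*h^2 - 9.0*h - 7.87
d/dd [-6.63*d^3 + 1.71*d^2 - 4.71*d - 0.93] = -19.89*d^2 + 3.42*d - 4.71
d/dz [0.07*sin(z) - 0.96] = 0.07*cos(z)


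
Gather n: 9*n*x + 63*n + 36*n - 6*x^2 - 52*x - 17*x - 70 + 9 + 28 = n*(9*x + 99) - 6*x^2 - 69*x - 33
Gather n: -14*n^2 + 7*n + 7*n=-14*n^2 + 14*n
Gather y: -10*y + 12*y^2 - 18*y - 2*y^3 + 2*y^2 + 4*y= -2*y^3 + 14*y^2 - 24*y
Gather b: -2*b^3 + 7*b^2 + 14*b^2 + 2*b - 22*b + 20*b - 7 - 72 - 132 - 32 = -2*b^3 + 21*b^2 - 243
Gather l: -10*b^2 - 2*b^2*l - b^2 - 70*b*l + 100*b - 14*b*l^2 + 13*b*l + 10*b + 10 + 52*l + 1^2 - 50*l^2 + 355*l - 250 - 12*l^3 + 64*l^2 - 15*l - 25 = -11*b^2 + 110*b - 12*l^3 + l^2*(14 - 14*b) + l*(-2*b^2 - 57*b + 392) - 264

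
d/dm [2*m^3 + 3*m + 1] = 6*m^2 + 3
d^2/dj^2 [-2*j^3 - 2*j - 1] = -12*j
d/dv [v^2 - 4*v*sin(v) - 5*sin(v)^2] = -4*v*cos(v) + 2*v - 4*sin(v) - 5*sin(2*v)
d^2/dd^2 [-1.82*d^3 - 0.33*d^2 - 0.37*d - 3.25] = -10.92*d - 0.66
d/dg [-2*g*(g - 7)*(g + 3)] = -6*g^2 + 16*g + 42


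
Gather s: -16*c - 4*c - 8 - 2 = -20*c - 10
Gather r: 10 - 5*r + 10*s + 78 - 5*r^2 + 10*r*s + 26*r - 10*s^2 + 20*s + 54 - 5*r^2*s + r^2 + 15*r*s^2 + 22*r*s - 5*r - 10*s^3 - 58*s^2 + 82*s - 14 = r^2*(-5*s - 4) + r*(15*s^2 + 32*s + 16) - 10*s^3 - 68*s^2 + 112*s + 128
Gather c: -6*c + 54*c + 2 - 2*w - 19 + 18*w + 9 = 48*c + 16*w - 8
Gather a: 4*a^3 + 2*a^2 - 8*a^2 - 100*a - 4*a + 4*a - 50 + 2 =4*a^3 - 6*a^2 - 100*a - 48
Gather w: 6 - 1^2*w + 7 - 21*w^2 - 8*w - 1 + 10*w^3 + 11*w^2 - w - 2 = 10*w^3 - 10*w^2 - 10*w + 10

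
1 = 1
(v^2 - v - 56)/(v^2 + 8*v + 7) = (v - 8)/(v + 1)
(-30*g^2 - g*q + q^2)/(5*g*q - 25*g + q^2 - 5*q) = (-6*g + q)/(q - 5)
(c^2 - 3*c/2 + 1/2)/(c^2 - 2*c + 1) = (c - 1/2)/(c - 1)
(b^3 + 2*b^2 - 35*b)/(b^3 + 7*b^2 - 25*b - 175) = b/(b + 5)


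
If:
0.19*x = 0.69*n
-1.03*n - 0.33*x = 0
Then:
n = 0.00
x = 0.00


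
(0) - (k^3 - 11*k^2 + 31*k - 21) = -k^3 + 11*k^2 - 31*k + 21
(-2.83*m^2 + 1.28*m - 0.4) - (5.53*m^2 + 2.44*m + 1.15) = -8.36*m^2 - 1.16*m - 1.55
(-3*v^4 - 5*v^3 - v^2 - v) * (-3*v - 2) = 9*v^5 + 21*v^4 + 13*v^3 + 5*v^2 + 2*v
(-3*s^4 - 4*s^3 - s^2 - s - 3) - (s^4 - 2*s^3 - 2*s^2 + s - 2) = -4*s^4 - 2*s^3 + s^2 - 2*s - 1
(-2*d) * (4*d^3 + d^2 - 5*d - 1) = -8*d^4 - 2*d^3 + 10*d^2 + 2*d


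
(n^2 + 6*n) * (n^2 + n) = n^4 + 7*n^3 + 6*n^2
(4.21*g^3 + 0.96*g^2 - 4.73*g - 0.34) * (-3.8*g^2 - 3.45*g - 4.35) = -15.998*g^5 - 18.1725*g^4 - 3.6515*g^3 + 13.4345*g^2 + 21.7485*g + 1.479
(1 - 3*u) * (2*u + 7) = -6*u^2 - 19*u + 7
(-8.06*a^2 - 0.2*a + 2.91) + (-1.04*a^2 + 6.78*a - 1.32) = -9.1*a^2 + 6.58*a + 1.59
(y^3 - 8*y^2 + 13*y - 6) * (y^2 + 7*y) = y^5 - y^4 - 43*y^3 + 85*y^2 - 42*y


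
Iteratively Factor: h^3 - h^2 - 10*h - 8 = (h - 4)*(h^2 + 3*h + 2) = (h - 4)*(h + 1)*(h + 2)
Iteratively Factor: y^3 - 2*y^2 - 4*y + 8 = (y - 2)*(y^2 - 4) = (y - 2)^2*(y + 2)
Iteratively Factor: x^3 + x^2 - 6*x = (x - 2)*(x^2 + 3*x) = (x - 2)*(x + 3)*(x)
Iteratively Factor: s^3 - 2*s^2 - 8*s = (s + 2)*(s^2 - 4*s) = (s - 4)*(s + 2)*(s)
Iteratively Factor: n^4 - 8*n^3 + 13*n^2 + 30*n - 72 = (n + 2)*(n^3 - 10*n^2 + 33*n - 36) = (n - 4)*(n + 2)*(n^2 - 6*n + 9) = (n - 4)*(n - 3)*(n + 2)*(n - 3)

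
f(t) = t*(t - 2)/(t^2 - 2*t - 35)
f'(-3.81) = 2.03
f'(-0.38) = 0.08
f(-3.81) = -1.72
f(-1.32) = -0.14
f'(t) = t*(2 - 2*t)*(t - 2)/(t^2 - 2*t - 35)^2 + t/(t^2 - 2*t - 35) + (t - 2)/(t^2 - 2*t - 35)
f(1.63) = 0.02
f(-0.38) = -0.03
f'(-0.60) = 0.10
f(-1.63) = -0.20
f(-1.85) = -0.26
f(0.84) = 0.03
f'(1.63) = -0.03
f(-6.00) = 3.69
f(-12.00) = 1.26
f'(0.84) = 0.01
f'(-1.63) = 0.22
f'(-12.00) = 0.05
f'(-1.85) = 0.26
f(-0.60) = -0.05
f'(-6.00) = 2.90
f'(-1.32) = 0.17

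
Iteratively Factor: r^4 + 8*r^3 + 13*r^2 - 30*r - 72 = (r + 3)*(r^3 + 5*r^2 - 2*r - 24) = (r + 3)*(r + 4)*(r^2 + r - 6) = (r - 2)*(r + 3)*(r + 4)*(r + 3)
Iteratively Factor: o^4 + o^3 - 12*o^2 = (o - 3)*(o^3 + 4*o^2) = o*(o - 3)*(o^2 + 4*o) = o*(o - 3)*(o + 4)*(o)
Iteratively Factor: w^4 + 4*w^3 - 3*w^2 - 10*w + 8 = (w + 2)*(w^3 + 2*w^2 - 7*w + 4) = (w + 2)*(w + 4)*(w^2 - 2*w + 1) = (w - 1)*(w + 2)*(w + 4)*(w - 1)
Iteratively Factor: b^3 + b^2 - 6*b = (b + 3)*(b^2 - 2*b) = b*(b + 3)*(b - 2)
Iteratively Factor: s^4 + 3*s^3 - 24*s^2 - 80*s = (s - 5)*(s^3 + 8*s^2 + 16*s) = (s - 5)*(s + 4)*(s^2 + 4*s) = s*(s - 5)*(s + 4)*(s + 4)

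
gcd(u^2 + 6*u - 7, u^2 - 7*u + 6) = u - 1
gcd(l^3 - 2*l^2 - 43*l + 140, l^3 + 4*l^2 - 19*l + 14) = l + 7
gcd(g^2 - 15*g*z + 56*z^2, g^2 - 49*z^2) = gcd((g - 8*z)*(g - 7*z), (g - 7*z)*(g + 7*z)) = -g + 7*z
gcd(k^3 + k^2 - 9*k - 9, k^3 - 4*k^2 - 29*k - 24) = k^2 + 4*k + 3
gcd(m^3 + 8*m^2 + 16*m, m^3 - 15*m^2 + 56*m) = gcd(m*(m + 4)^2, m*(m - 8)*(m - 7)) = m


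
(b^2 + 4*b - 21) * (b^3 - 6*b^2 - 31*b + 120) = b^5 - 2*b^4 - 76*b^3 + 122*b^2 + 1131*b - 2520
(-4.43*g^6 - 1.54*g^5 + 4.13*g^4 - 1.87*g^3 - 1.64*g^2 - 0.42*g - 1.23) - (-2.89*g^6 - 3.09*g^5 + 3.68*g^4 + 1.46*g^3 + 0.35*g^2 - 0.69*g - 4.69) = -1.54*g^6 + 1.55*g^5 + 0.45*g^4 - 3.33*g^3 - 1.99*g^2 + 0.27*g + 3.46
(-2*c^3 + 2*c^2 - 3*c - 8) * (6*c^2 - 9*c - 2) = -12*c^5 + 30*c^4 - 32*c^3 - 25*c^2 + 78*c + 16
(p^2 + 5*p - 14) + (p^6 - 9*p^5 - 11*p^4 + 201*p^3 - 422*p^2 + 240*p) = p^6 - 9*p^5 - 11*p^4 + 201*p^3 - 421*p^2 + 245*p - 14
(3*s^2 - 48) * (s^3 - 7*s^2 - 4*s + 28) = 3*s^5 - 21*s^4 - 60*s^3 + 420*s^2 + 192*s - 1344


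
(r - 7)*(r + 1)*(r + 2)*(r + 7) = r^4 + 3*r^3 - 47*r^2 - 147*r - 98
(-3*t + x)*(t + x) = -3*t^2 - 2*t*x + x^2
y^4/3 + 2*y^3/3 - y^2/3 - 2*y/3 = y*(y/3 + 1/3)*(y - 1)*(y + 2)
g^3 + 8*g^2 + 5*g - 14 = (g - 1)*(g + 2)*(g + 7)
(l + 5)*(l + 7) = l^2 + 12*l + 35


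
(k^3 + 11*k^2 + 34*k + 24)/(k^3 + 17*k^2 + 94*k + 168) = (k + 1)/(k + 7)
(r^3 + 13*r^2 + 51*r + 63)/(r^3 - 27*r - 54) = (r + 7)/(r - 6)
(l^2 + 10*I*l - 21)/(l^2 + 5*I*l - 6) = (l + 7*I)/(l + 2*I)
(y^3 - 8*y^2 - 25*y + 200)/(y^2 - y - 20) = (y^2 - 3*y - 40)/(y + 4)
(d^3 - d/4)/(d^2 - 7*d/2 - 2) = d*(2*d - 1)/(2*(d - 4))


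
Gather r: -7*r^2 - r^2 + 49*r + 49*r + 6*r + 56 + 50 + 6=-8*r^2 + 104*r + 112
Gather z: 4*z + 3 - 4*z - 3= 0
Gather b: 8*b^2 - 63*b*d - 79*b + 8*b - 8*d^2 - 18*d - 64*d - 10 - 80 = 8*b^2 + b*(-63*d - 71) - 8*d^2 - 82*d - 90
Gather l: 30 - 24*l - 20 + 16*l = 10 - 8*l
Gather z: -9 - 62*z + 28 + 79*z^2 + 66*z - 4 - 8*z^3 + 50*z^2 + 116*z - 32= -8*z^3 + 129*z^2 + 120*z - 17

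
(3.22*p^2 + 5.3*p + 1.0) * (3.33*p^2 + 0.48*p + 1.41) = 10.7226*p^4 + 19.1946*p^3 + 10.4142*p^2 + 7.953*p + 1.41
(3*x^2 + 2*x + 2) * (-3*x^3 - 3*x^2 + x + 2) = -9*x^5 - 15*x^4 - 9*x^3 + 2*x^2 + 6*x + 4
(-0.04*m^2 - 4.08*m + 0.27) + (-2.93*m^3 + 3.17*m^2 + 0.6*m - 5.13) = -2.93*m^3 + 3.13*m^2 - 3.48*m - 4.86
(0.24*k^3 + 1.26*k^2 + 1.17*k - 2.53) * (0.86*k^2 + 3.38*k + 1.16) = 0.2064*k^5 + 1.8948*k^4 + 5.5434*k^3 + 3.2404*k^2 - 7.1942*k - 2.9348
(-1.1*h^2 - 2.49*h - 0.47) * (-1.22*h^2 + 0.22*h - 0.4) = 1.342*h^4 + 2.7958*h^3 + 0.4656*h^2 + 0.8926*h + 0.188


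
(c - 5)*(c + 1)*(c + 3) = c^3 - c^2 - 17*c - 15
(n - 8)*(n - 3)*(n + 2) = n^3 - 9*n^2 + 2*n + 48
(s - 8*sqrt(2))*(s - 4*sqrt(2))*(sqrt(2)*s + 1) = sqrt(2)*s^3 - 23*s^2 + 52*sqrt(2)*s + 64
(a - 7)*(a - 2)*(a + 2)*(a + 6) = a^4 - a^3 - 46*a^2 + 4*a + 168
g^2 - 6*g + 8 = (g - 4)*(g - 2)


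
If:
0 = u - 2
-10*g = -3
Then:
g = 3/10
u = 2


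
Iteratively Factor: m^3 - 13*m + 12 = (m - 3)*(m^2 + 3*m - 4) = (m - 3)*(m - 1)*(m + 4)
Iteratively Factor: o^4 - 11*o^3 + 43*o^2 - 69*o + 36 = (o - 4)*(o^3 - 7*o^2 + 15*o - 9) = (o - 4)*(o - 3)*(o^2 - 4*o + 3) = (o - 4)*(o - 3)^2*(o - 1)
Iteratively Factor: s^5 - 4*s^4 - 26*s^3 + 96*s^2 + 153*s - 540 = (s - 3)*(s^4 - s^3 - 29*s^2 + 9*s + 180) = (s - 3)*(s + 3)*(s^3 - 4*s^2 - 17*s + 60) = (s - 3)*(s + 3)*(s + 4)*(s^2 - 8*s + 15) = (s - 5)*(s - 3)*(s + 3)*(s + 4)*(s - 3)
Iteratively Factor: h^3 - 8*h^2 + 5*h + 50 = (h + 2)*(h^2 - 10*h + 25) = (h - 5)*(h + 2)*(h - 5)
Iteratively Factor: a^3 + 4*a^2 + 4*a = (a + 2)*(a^2 + 2*a) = a*(a + 2)*(a + 2)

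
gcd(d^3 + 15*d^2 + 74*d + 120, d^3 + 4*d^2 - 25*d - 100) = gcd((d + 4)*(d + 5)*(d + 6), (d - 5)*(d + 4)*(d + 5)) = d^2 + 9*d + 20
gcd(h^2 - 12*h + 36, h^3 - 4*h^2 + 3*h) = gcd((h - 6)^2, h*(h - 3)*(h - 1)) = 1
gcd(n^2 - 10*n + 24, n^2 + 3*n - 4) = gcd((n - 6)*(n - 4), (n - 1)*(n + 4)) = 1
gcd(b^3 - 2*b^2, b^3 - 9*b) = b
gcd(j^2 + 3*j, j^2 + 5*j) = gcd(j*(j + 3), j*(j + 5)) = j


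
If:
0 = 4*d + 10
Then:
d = -5/2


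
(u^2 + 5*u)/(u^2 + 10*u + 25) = u/(u + 5)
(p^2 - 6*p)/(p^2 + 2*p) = (p - 6)/(p + 2)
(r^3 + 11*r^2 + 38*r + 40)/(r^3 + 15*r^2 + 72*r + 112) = (r^2 + 7*r + 10)/(r^2 + 11*r + 28)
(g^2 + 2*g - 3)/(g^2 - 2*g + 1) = (g + 3)/(g - 1)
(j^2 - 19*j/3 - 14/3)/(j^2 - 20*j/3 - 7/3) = (3*j + 2)/(3*j + 1)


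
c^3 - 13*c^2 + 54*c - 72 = (c - 6)*(c - 4)*(c - 3)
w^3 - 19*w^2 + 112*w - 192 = (w - 8)^2*(w - 3)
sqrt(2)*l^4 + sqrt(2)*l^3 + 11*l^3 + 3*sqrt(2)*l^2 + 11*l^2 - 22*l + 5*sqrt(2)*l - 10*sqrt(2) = (l - 1)*(l + 2)*(l + 5*sqrt(2))*(sqrt(2)*l + 1)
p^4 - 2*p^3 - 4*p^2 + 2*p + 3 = (p - 3)*(p - 1)*(p + 1)^2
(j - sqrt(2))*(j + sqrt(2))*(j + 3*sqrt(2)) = j^3 + 3*sqrt(2)*j^2 - 2*j - 6*sqrt(2)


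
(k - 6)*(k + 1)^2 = k^3 - 4*k^2 - 11*k - 6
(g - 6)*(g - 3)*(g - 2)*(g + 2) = g^4 - 9*g^3 + 14*g^2 + 36*g - 72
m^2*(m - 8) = m^3 - 8*m^2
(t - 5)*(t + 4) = t^2 - t - 20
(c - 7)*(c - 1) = c^2 - 8*c + 7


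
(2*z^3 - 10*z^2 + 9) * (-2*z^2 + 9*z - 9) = -4*z^5 + 38*z^4 - 108*z^3 + 72*z^2 + 81*z - 81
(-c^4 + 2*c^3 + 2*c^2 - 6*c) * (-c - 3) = c^5 + c^4 - 8*c^3 + 18*c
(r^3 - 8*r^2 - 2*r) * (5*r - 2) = 5*r^4 - 42*r^3 + 6*r^2 + 4*r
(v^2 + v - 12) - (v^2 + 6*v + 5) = -5*v - 17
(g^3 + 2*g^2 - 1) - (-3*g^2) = g^3 + 5*g^2 - 1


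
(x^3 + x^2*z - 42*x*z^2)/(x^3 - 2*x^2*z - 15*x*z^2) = (-x^2 - x*z + 42*z^2)/(-x^2 + 2*x*z + 15*z^2)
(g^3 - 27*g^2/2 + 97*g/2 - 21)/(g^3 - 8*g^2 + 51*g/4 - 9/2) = 2*(g - 7)/(2*g - 3)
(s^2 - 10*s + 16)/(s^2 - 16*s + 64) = (s - 2)/(s - 8)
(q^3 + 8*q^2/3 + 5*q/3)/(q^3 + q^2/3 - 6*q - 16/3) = q*(3*q + 5)/(3*q^2 - 2*q - 16)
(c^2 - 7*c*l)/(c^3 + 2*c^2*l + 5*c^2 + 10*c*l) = (c - 7*l)/(c^2 + 2*c*l + 5*c + 10*l)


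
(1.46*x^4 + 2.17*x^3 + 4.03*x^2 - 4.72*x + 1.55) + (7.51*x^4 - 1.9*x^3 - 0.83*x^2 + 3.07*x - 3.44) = 8.97*x^4 + 0.27*x^3 + 3.2*x^2 - 1.65*x - 1.89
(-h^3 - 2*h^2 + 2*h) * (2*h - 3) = -2*h^4 - h^3 + 10*h^2 - 6*h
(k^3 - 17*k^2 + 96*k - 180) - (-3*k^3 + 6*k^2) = 4*k^3 - 23*k^2 + 96*k - 180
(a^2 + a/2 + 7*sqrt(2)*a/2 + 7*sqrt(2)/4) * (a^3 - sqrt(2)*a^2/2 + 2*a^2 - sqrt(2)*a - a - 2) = a^5 + 5*a^4/2 + 3*sqrt(2)*a^4 - 7*a^3/2 + 15*sqrt(2)*a^3/2 - 45*a^2/4 - sqrt(2)*a^2/2 - 35*sqrt(2)*a/4 - 9*a/2 - 7*sqrt(2)/2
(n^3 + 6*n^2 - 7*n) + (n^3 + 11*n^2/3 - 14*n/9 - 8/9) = 2*n^3 + 29*n^2/3 - 77*n/9 - 8/9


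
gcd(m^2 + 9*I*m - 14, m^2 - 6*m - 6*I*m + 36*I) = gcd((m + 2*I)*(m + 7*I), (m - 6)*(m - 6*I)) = 1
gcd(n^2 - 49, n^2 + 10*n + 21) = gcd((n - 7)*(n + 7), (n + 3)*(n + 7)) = n + 7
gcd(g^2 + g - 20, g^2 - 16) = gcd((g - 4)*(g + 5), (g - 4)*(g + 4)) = g - 4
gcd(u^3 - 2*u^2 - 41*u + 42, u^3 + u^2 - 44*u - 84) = u^2 - u - 42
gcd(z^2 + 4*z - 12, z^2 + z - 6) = z - 2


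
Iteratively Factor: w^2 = (w)*(w)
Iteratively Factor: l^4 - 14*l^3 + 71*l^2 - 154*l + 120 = (l - 4)*(l^3 - 10*l^2 + 31*l - 30) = (l - 4)*(l - 3)*(l^2 - 7*l + 10) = (l - 5)*(l - 4)*(l - 3)*(l - 2)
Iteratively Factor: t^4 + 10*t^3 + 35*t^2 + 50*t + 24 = (t + 1)*(t^3 + 9*t^2 + 26*t + 24) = (t + 1)*(t + 3)*(t^2 + 6*t + 8) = (t + 1)*(t + 2)*(t + 3)*(t + 4)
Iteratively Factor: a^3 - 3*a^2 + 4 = (a - 2)*(a^2 - a - 2) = (a - 2)*(a + 1)*(a - 2)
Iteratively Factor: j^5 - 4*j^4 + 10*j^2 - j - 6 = (j - 2)*(j^4 - 2*j^3 - 4*j^2 + 2*j + 3) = (j - 2)*(j - 1)*(j^3 - j^2 - 5*j - 3) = (j - 3)*(j - 2)*(j - 1)*(j^2 + 2*j + 1) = (j - 3)*(j - 2)*(j - 1)*(j + 1)*(j + 1)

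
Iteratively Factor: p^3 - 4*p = (p - 2)*(p^2 + 2*p) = (p - 2)*(p + 2)*(p)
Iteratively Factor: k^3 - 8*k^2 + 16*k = (k)*(k^2 - 8*k + 16) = k*(k - 4)*(k - 4)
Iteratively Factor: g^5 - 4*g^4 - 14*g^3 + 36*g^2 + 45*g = (g + 3)*(g^4 - 7*g^3 + 7*g^2 + 15*g) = (g - 3)*(g + 3)*(g^3 - 4*g^2 - 5*g) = (g - 3)*(g + 1)*(g + 3)*(g^2 - 5*g) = (g - 5)*(g - 3)*(g + 1)*(g + 3)*(g)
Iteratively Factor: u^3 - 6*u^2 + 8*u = (u - 2)*(u^2 - 4*u) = (u - 4)*(u - 2)*(u)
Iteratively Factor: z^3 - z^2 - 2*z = (z - 2)*(z^2 + z) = z*(z - 2)*(z + 1)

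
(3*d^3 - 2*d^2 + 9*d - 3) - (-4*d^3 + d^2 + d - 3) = 7*d^3 - 3*d^2 + 8*d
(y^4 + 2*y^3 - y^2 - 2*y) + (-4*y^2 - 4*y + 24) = y^4 + 2*y^3 - 5*y^2 - 6*y + 24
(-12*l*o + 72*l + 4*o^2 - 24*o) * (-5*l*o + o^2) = 60*l^2*o^2 - 360*l^2*o - 32*l*o^3 + 192*l*o^2 + 4*o^4 - 24*o^3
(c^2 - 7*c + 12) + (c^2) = 2*c^2 - 7*c + 12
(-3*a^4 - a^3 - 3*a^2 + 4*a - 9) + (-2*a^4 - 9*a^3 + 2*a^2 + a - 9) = -5*a^4 - 10*a^3 - a^2 + 5*a - 18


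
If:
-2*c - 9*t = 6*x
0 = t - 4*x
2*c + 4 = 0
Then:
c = -2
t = 8/21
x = 2/21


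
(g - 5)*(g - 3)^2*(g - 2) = g^4 - 13*g^3 + 61*g^2 - 123*g + 90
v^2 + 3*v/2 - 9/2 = (v - 3/2)*(v + 3)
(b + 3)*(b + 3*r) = b^2 + 3*b*r + 3*b + 9*r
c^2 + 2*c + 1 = (c + 1)^2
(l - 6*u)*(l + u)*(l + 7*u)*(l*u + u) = l^4*u + 2*l^3*u^2 + l^3*u - 41*l^2*u^3 + 2*l^2*u^2 - 42*l*u^4 - 41*l*u^3 - 42*u^4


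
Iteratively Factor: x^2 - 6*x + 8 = (x - 4)*(x - 2)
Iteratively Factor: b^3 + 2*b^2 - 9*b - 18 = (b - 3)*(b^2 + 5*b + 6) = (b - 3)*(b + 2)*(b + 3)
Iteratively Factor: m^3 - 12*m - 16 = (m + 2)*(m^2 - 2*m - 8) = (m + 2)^2*(m - 4)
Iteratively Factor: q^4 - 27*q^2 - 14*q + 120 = (q - 5)*(q^3 + 5*q^2 - 2*q - 24) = (q - 5)*(q + 3)*(q^2 + 2*q - 8) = (q - 5)*(q - 2)*(q + 3)*(q + 4)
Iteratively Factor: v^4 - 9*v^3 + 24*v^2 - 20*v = (v - 2)*(v^3 - 7*v^2 + 10*v) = (v - 5)*(v - 2)*(v^2 - 2*v) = (v - 5)*(v - 2)^2*(v)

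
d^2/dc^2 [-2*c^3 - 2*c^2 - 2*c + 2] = -12*c - 4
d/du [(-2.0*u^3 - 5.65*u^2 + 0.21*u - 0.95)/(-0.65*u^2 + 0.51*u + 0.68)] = (1.3*u^4 - 2.04*u^3 - 6.825*u^2 - 8.919*u + 0.6273)/(0.4225*u^4 - 0.663*u^3 - 0.6239*u^2 + 0.6936*u + 0.4624)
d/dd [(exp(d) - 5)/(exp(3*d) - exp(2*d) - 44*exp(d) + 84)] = ((exp(d) - 5)*(-3*exp(2*d) + 2*exp(d) + 44) + exp(3*d) - exp(2*d) - 44*exp(d) + 84)*exp(d)/(exp(3*d) - exp(2*d) - 44*exp(d) + 84)^2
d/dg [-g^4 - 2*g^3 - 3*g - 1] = -4*g^3 - 6*g^2 - 3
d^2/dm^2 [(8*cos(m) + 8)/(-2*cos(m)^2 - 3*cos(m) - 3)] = 16*(5*(1 - cos(m)^2)^2 + 2*cos(m)^5 - 13*cos(m)^3 - 14*cos(m)^2 + 1)/(2*cos(m)^2 + 3*cos(m) + 3)^3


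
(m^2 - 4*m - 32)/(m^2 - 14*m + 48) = (m + 4)/(m - 6)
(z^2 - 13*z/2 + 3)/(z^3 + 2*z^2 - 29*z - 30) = (z^2 - 13*z/2 + 3)/(z^3 + 2*z^2 - 29*z - 30)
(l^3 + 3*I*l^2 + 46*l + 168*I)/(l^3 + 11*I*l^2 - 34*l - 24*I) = (l - 7*I)/(l + I)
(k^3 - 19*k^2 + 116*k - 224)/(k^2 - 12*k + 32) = k - 7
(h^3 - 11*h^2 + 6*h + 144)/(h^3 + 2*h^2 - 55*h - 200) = (h^2 - 3*h - 18)/(h^2 + 10*h + 25)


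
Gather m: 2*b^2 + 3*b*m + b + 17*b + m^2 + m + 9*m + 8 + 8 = 2*b^2 + 18*b + m^2 + m*(3*b + 10) + 16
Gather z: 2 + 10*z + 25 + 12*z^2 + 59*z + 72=12*z^2 + 69*z + 99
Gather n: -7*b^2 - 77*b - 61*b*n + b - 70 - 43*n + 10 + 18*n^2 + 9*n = -7*b^2 - 76*b + 18*n^2 + n*(-61*b - 34) - 60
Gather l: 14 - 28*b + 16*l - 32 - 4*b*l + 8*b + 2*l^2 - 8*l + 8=-20*b + 2*l^2 + l*(8 - 4*b) - 10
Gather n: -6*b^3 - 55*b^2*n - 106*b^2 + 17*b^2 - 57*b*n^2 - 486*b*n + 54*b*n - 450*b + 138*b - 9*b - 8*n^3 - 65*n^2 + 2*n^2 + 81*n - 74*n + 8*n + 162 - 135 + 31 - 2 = -6*b^3 - 89*b^2 - 321*b - 8*n^3 + n^2*(-57*b - 63) + n*(-55*b^2 - 432*b + 15) + 56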